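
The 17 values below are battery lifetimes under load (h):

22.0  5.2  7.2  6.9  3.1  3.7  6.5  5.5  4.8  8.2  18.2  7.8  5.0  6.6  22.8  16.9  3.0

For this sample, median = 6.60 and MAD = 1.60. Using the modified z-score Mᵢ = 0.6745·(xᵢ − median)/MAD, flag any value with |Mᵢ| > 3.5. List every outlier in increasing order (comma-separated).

16.9, 18.2, 22.0, 22.8

|Mᵢ| > 3.5 ⇔ |xᵢ − 6.60| > 3.5·1.60/0.6745 = 8.30.
So outliers lie outside [-1.70, 14.90].
16.9: M = 4.34 → outlier.
18.2: M = 4.89 → outlier.
22.0: M = 6.49 → outlier.
22.8: M = 6.83 → outlier.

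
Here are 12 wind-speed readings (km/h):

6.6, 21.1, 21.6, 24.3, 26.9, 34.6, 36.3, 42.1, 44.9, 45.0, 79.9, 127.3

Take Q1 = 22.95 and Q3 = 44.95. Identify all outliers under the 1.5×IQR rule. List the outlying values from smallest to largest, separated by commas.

IQR = Q3 − Q1 = 44.95 − 22.95 = 22.00.
Lower fence = Q1 − 1.5·IQR = 22.95 − 33.00 = -10.05.
Upper fence = Q3 + 1.5·IQR = 44.95 + 33.00 = 77.95.
79.9 > 77.95 → outlier.
127.3 > 77.95 → outlier.
All remaining values lie within [-10.05, 77.95].

79.9, 127.3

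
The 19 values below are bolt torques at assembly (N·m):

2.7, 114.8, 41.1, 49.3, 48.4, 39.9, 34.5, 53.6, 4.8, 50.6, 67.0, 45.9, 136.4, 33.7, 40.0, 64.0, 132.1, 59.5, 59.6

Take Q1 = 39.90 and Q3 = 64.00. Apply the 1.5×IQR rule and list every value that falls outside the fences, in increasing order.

IQR = Q3 − Q1 = 64.00 − 39.90 = 24.10.
Lower fence = Q1 − 1.5·IQR = 39.90 − 36.15 = 3.75.
Upper fence = Q3 + 1.5·IQR = 64.00 + 36.15 = 100.15.
2.7 < 3.75 → outlier.
114.8 > 100.15 → outlier.
132.1 > 100.15 → outlier.
136.4 > 100.15 → outlier.
All remaining values lie within [3.75, 100.15].

2.7, 114.8, 132.1, 136.4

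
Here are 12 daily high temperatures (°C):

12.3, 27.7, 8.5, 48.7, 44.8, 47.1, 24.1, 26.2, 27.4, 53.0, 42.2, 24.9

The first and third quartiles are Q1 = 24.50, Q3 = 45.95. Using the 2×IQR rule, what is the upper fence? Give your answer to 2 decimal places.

IQR = Q3 − Q1 = 45.95 − 24.50 = 21.45.
Lower fence = Q1 − 2·IQR = 24.50 − 42.90 = -18.40.
Upper fence = Q3 + 2·IQR = 45.95 + 42.90 = 88.85.

88.85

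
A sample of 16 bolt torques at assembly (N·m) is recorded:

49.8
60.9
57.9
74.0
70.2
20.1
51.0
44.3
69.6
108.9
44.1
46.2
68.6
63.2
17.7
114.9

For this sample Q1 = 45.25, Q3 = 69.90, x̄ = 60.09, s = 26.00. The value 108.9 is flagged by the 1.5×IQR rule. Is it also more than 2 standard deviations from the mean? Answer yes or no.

no

z = (108.9 − 60.09) / 26.00 = 1.88.
|z| = 1.88 ≤ 2.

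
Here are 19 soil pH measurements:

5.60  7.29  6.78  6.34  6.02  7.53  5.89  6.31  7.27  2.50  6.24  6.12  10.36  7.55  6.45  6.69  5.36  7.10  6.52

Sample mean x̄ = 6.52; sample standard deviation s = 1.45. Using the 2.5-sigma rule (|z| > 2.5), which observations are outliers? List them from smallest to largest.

2.50, 10.36

Cutoffs at x̄ ± 2.5s: 6.52 ± 2.5·1.45 = [2.895, 10.145].
2.50: z = -2.77, |z| > 2.5 → outlier.
10.36: z = 2.65, |z| > 2.5 → outlier.
Every other value lies within [2.895, 10.145].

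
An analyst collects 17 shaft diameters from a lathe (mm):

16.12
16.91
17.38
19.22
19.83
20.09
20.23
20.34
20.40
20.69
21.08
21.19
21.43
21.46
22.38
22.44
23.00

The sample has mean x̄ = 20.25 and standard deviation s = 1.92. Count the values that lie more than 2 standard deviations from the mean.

1

Cutoffs: x̄ ± 2s = [16.41, 24.09].
Outside the cutoffs: 16.12.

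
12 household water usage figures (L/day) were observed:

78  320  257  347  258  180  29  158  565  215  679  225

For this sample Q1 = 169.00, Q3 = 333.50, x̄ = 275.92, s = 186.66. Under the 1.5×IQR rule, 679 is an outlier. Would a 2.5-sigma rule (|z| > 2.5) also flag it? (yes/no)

z = (679 − 275.92) / 186.66 = 2.16.
|z| = 2.16 ≤ 2.5.

no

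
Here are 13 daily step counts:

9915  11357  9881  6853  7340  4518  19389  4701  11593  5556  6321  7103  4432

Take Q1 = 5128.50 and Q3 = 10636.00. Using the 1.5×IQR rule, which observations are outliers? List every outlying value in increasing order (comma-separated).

IQR = Q3 − Q1 = 10636.00 − 5128.50 = 5507.50.
Lower fence = Q1 − 1.5·IQR = 5128.50 − 8261.25 = -3132.75.
Upper fence = Q3 + 1.5·IQR = 10636.00 + 8261.25 = 18897.25.
19389 > 18897.25 → outlier.
All remaining values lie within [-3132.75, 18897.25].

19389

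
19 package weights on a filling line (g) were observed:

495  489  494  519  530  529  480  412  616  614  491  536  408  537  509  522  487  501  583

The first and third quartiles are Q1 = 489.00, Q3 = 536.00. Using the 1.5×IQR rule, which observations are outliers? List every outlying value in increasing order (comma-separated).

IQR = Q3 − Q1 = 536.00 − 489.00 = 47.00.
Lower fence = Q1 − 1.5·IQR = 489.00 − 70.50 = 418.50.
Upper fence = Q3 + 1.5·IQR = 536.00 + 70.50 = 606.50.
408 < 418.50 → outlier.
412 < 418.50 → outlier.
614 > 606.50 → outlier.
616 > 606.50 → outlier.
All remaining values lie within [418.50, 606.50].

408, 412, 614, 616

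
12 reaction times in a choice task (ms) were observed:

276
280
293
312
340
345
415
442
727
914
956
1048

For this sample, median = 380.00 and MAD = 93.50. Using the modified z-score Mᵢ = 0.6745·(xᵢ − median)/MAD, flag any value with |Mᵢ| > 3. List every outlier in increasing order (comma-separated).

914, 956, 1048

|Mᵢ| > 3 ⇔ |xᵢ − 380.00| > 3·93.50/0.6745 = 415.86.
So outliers lie outside [-35.86, 795.86].
914: M = 3.85 → outlier.
956: M = 4.16 → outlier.
1048: M = 4.82 → outlier.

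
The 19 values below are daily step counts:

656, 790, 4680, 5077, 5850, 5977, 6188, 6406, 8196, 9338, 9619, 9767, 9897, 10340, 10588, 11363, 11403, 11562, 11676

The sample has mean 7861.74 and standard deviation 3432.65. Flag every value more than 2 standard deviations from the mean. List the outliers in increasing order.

656, 790

Cutoffs at x̄ ± 2s: 7861.74 ± 2·3432.65 = [996.44, 14727.04].
656: z = -2.10, |z| > 2 → outlier.
790: z = -2.06, |z| > 2 → outlier.
Every other value lies within [996.44, 14727.04].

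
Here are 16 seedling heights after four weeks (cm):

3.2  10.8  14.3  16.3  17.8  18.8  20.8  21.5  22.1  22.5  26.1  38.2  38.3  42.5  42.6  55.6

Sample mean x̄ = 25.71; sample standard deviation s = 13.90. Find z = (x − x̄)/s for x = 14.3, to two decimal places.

z = (14.3 − 25.71) / 13.90 = -0.82.

-0.82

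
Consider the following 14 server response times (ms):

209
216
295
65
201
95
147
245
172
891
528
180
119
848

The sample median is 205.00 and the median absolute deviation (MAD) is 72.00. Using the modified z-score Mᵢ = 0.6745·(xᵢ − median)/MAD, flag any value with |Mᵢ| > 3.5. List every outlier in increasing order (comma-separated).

848, 891

|Mᵢ| > 3.5 ⇔ |xᵢ − 205.00| > 3.5·72.00/0.6745 = 373.61.
So outliers lie outside [-168.61, 578.61].
848: M = 6.02 → outlier.
891: M = 6.43 → outlier.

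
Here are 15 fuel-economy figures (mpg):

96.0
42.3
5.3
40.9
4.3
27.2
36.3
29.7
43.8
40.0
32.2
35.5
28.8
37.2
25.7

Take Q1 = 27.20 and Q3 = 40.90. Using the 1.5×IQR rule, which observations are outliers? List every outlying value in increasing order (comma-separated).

IQR = Q3 − Q1 = 40.90 − 27.20 = 13.70.
Lower fence = Q1 − 1.5·IQR = 27.20 − 20.55 = 6.65.
Upper fence = Q3 + 1.5·IQR = 40.90 + 20.55 = 61.45.
4.3 < 6.65 → outlier.
5.3 < 6.65 → outlier.
96.0 > 61.45 → outlier.
All remaining values lie within [6.65, 61.45].

4.3, 5.3, 96.0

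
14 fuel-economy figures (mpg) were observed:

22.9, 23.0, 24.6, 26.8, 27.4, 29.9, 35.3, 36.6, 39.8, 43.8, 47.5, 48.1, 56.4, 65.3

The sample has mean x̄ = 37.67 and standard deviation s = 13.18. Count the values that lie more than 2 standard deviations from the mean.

1

Cutoffs: x̄ ± 2s = [11.31, 64.03].
Outside the cutoffs: 65.3.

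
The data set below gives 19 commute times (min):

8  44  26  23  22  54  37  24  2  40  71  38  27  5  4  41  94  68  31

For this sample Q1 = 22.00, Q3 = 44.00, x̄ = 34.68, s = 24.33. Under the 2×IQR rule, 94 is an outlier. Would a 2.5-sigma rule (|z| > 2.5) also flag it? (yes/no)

z = (94 − 34.68) / 24.33 = 2.44.
|z| = 2.44 ≤ 2.5.

no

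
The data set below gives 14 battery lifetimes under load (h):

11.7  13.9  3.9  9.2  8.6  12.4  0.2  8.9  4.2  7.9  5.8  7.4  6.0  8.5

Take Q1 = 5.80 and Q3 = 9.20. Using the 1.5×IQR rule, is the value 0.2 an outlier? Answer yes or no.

IQR = Q3 − Q1 = 9.20 − 5.80 = 3.40.
Lower fence = Q1 − 1.5·IQR = 5.80 − 5.10 = 0.70.
Upper fence = Q3 + 1.5·IQR = 9.20 + 5.10 = 14.30.
0.2 lies below the lower fence.

yes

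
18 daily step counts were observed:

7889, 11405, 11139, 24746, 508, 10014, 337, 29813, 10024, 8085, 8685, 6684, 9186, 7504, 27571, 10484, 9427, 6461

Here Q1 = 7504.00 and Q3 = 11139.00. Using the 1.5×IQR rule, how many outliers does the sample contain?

5

IQR = 3635.00; fences at 7504.00 − 5452.50 = 2051.50 and 11139.00 + 5452.50 = 16591.50.
Outside the cutoffs: 337, 508, 24746, 27571, 29813.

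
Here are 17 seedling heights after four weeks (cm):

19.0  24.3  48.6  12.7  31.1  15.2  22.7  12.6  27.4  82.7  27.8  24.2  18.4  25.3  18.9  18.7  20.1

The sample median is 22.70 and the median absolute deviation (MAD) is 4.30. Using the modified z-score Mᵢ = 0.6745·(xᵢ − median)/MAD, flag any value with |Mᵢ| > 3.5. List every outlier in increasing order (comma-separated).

|Mᵢ| > 3.5 ⇔ |xᵢ − 22.70| > 3.5·4.30/0.6745 = 22.31.
So outliers lie outside [0.39, 45.01].
48.6: M = 4.06 → outlier.
82.7: M = 9.41 → outlier.

48.6, 82.7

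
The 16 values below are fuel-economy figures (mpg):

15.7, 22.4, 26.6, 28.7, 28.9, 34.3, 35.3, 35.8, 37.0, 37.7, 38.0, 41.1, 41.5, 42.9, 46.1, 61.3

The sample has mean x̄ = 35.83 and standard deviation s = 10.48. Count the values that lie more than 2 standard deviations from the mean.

1

Cutoffs: x̄ ± 2s = [14.87, 56.79].
Outside the cutoffs: 61.3.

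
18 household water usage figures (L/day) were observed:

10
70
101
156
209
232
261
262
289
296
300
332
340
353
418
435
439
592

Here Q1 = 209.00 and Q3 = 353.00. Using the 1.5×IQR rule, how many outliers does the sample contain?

IQR = 144.00; fences at 209.00 − 216.00 = -7.00 and 353.00 + 216.00 = 569.00.
Outside the cutoffs: 592.

1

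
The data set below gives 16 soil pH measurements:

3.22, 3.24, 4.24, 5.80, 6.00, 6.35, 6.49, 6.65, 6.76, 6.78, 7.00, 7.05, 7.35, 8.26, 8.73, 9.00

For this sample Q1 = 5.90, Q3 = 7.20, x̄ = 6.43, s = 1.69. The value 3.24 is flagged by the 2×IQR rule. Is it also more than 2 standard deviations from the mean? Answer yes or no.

z = (3.24 − 6.43) / 1.69 = -1.89.
|z| = 1.89 ≤ 2.

no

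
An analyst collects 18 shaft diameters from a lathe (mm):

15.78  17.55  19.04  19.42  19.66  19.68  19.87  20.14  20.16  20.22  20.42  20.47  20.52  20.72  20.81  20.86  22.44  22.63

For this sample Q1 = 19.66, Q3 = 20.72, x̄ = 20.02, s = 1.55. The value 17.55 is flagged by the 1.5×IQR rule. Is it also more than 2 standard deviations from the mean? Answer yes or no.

z = (17.55 − 20.02) / 1.55 = -1.59.
|z| = 1.59 ≤ 2.

no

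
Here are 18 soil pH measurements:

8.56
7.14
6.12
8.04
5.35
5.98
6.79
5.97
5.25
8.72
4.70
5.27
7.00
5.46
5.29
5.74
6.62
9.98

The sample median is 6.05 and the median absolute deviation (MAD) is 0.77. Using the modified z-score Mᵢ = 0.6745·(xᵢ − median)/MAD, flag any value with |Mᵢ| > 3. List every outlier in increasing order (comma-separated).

9.98

|Mᵢ| > 3 ⇔ |xᵢ − 6.05| > 3·0.77/0.6745 = 3.42.
So outliers lie outside [2.63, 9.47].
9.98: M = 3.44 → outlier.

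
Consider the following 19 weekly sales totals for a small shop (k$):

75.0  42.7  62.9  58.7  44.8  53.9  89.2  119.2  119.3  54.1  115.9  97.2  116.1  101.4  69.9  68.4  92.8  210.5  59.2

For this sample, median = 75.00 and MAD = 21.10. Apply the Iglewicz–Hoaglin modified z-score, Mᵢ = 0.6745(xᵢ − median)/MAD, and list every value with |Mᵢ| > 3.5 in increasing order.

210.5

|Mᵢ| > 3.5 ⇔ |xᵢ − 75.00| > 3.5·21.10/0.6745 = 109.49.
So outliers lie outside [-34.49, 184.49].
210.5: M = 4.33 → outlier.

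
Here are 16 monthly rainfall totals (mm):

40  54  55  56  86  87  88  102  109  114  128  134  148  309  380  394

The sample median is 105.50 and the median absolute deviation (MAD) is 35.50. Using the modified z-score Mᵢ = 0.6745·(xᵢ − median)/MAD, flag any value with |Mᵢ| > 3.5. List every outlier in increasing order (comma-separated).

|Mᵢ| > 3.5 ⇔ |xᵢ − 105.50| > 3.5·35.50/0.6745 = 184.21.
So outliers lie outside [-78.71, 289.71].
309: M = 3.87 → outlier.
380: M = 5.22 → outlier.
394: M = 5.48 → outlier.

309, 380, 394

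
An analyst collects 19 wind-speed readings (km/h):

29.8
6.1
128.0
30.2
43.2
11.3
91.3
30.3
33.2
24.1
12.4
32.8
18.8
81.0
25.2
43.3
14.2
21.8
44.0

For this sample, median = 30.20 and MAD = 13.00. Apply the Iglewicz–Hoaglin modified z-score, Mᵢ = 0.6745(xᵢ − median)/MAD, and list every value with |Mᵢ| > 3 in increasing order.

91.3, 128.0

|Mᵢ| > 3 ⇔ |xᵢ − 30.20| > 3·13.00/0.6745 = 57.82.
So outliers lie outside [-27.62, 88.02].
91.3: M = 3.17 → outlier.
128.0: M = 5.07 → outlier.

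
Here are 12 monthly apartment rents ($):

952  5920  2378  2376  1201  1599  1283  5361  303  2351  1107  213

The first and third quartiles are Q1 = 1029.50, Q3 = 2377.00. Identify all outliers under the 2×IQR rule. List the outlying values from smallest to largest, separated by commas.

5361, 5920

IQR = Q3 − Q1 = 2377.00 − 1029.50 = 1347.50.
Lower fence = Q1 − 2·IQR = 1029.50 − 2695.00 = -1665.50.
Upper fence = Q3 + 2·IQR = 2377.00 + 2695.00 = 5072.00.
5361 > 5072.00 → outlier.
5920 > 5072.00 → outlier.
All remaining values lie within [-1665.50, 5072.00].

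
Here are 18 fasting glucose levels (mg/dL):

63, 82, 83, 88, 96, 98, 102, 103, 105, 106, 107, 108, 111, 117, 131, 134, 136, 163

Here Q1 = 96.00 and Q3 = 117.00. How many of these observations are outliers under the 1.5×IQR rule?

2

IQR = 21.00; fences at 96.00 − 31.50 = 64.50 and 117.00 + 31.50 = 148.50.
Outside the cutoffs: 63, 163.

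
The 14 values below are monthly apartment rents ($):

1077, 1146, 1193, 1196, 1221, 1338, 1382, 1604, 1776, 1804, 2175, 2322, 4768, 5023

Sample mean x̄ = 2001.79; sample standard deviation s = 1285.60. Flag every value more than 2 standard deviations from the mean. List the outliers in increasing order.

4768, 5023

Cutoffs at x̄ ± 2s: 2001.79 ± 2·1285.60 = [-569.41, 4572.99].
4768: z = 2.15, |z| > 2 → outlier.
5023: z = 2.35, |z| > 2 → outlier.
Every other value lies within [-569.41, 4572.99].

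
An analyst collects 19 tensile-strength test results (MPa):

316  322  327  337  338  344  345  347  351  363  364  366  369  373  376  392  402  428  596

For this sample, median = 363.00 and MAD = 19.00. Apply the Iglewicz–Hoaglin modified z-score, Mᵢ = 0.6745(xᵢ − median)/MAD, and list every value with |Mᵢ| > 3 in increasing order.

|Mᵢ| > 3 ⇔ |xᵢ − 363.00| > 3·19.00/0.6745 = 84.51.
So outliers lie outside [278.49, 447.51].
596: M = 8.27 → outlier.

596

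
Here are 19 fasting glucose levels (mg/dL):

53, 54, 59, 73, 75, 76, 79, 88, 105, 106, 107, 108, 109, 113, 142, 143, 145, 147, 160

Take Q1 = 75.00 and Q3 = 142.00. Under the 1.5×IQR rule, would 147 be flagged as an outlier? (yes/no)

no

IQR = Q3 − Q1 = 142.00 − 75.00 = 67.00.
Lower fence = Q1 − 1.5·IQR = 75.00 − 100.50 = -25.50.
Upper fence = Q3 + 1.5·IQR = 142.00 + 100.50 = 242.50.
147 lies within [-25.50, 242.50].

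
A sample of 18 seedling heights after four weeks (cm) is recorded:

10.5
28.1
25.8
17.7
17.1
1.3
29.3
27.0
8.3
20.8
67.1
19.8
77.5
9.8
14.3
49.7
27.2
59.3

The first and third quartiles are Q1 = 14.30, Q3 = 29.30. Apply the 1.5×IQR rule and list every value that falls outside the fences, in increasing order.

59.3, 67.1, 77.5

IQR = Q3 − Q1 = 29.30 − 14.30 = 15.00.
Lower fence = Q1 − 1.5·IQR = 14.30 − 22.50 = -8.20.
Upper fence = Q3 + 1.5·IQR = 29.30 + 22.50 = 51.80.
59.3 > 51.80 → outlier.
67.1 > 51.80 → outlier.
77.5 > 51.80 → outlier.
All remaining values lie within [-8.20, 51.80].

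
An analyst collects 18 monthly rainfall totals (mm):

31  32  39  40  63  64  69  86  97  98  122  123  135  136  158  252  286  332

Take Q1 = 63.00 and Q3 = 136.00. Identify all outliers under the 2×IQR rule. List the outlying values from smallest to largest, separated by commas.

286, 332

IQR = Q3 − Q1 = 136.00 − 63.00 = 73.00.
Lower fence = Q1 − 2·IQR = 63.00 − 146.00 = -83.00.
Upper fence = Q3 + 2·IQR = 136.00 + 146.00 = 282.00.
286 > 282.00 → outlier.
332 > 282.00 → outlier.
All remaining values lie within [-83.00, 282.00].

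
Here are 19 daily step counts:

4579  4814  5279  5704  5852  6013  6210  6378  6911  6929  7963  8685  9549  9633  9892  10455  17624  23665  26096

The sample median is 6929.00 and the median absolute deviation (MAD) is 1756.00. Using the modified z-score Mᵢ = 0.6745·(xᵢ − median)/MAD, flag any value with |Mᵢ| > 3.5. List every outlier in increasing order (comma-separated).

|Mᵢ| > 3.5 ⇔ |xᵢ − 6929.00| > 3.5·1756.00/0.6745 = 9111.93.
So outliers lie outside [-2182.93, 16040.93].
17624: M = 4.11 → outlier.
23665: M = 6.43 → outlier.
26096: M = 7.36 → outlier.

17624, 23665, 26096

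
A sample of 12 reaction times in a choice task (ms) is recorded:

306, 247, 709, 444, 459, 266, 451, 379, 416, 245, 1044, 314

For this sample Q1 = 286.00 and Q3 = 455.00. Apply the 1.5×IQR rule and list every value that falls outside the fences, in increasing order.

IQR = Q3 − Q1 = 455.00 − 286.00 = 169.00.
Lower fence = Q1 − 1.5·IQR = 286.00 − 253.50 = 32.50.
Upper fence = Q3 + 1.5·IQR = 455.00 + 253.50 = 708.50.
709 > 708.50 → outlier.
1044 > 708.50 → outlier.
All remaining values lie within [32.50, 708.50].

709, 1044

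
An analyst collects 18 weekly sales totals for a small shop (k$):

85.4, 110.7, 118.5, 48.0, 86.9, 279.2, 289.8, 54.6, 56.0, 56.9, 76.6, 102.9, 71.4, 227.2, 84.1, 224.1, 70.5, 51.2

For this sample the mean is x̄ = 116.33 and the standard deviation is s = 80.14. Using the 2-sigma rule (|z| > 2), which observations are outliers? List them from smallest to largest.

279.2, 289.8

Cutoffs at x̄ ± 2s: 116.33 ± 2·80.14 = [-43.95, 276.61].
279.2: z = 2.03, |z| > 2 → outlier.
289.8: z = 2.16, |z| > 2 → outlier.
Every other value lies within [-43.95, 276.61].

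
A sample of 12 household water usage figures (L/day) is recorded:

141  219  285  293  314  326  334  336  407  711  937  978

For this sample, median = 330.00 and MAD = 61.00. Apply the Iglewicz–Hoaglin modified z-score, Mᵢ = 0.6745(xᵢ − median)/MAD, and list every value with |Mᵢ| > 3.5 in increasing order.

711, 937, 978

|Mᵢ| > 3.5 ⇔ |xᵢ − 330.00| > 3.5·61.00/0.6745 = 316.53.
So outliers lie outside [13.47, 646.53].
711: M = 4.21 → outlier.
937: M = 6.71 → outlier.
978: M = 7.17 → outlier.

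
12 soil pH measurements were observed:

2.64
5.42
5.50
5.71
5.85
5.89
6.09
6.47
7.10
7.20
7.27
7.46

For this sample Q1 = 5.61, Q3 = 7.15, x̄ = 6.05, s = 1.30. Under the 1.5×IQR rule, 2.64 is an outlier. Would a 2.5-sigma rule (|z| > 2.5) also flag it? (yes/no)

yes

z = (2.64 − 6.05) / 1.30 = -2.62.
|z| = 2.62 > 2.5.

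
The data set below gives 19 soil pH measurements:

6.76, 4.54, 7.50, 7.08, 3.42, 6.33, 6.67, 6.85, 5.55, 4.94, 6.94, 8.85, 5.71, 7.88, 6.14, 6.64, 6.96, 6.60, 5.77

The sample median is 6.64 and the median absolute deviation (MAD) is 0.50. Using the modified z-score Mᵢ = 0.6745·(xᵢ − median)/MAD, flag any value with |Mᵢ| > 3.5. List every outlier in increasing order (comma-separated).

3.42

|Mᵢ| > 3.5 ⇔ |xᵢ − 6.64| > 3.5·0.50/0.6745 = 2.59.
So outliers lie outside [4.05, 9.23].
3.42: M = -4.34 → outlier.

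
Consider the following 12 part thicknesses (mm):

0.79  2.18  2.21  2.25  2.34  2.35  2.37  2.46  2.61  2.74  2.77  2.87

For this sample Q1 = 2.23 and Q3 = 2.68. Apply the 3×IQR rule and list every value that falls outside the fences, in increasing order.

0.79

IQR = Q3 − Q1 = 2.68 − 2.23 = 0.45.
Lower fence = Q1 − 3·IQR = 2.23 − 1.35 = 0.88.
Upper fence = Q3 + 3·IQR = 2.68 + 1.35 = 4.03.
0.79 < 0.88 → outlier.
All remaining values lie within [0.88, 4.03].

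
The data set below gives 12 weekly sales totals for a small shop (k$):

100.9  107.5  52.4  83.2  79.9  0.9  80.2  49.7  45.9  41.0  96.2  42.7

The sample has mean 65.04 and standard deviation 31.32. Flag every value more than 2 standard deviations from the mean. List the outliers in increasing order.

Cutoffs at x̄ ± 2s: 65.04 ± 2·31.32 = [2.40, 127.68].
0.9: z = -2.05, |z| > 2 → outlier.
Every other value lies within [2.40, 127.68].

0.9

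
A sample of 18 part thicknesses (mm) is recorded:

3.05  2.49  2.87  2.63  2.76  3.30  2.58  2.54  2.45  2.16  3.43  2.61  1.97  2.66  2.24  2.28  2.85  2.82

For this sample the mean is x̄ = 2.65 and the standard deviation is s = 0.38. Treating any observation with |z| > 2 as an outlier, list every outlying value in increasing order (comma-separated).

Cutoffs at x̄ ± 2s: 2.65 ± 2·0.38 = [1.89, 3.41].
3.43: z = 2.05, |z| > 2 → outlier.
Every other value lies within [1.89, 3.41].

3.43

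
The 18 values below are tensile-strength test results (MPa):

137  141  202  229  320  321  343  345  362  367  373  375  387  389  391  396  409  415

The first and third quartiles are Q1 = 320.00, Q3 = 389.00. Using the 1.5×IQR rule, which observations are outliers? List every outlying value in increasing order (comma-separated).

137, 141, 202

IQR = Q3 − Q1 = 389.00 − 320.00 = 69.00.
Lower fence = Q1 − 1.5·IQR = 320.00 − 103.50 = 216.50.
Upper fence = Q3 + 1.5·IQR = 389.00 + 103.50 = 492.50.
137 < 216.50 → outlier.
141 < 216.50 → outlier.
202 < 216.50 → outlier.
All remaining values lie within [216.50, 492.50].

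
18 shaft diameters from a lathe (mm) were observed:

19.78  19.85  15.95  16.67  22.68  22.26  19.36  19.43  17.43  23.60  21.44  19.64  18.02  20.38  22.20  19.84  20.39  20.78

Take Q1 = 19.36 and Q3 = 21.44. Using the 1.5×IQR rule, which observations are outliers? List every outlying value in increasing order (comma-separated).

IQR = Q3 − Q1 = 21.44 − 19.36 = 2.08.
Lower fence = Q1 − 1.5·IQR = 19.36 − 3.12 = 16.24.
Upper fence = Q3 + 1.5·IQR = 21.44 + 3.12 = 24.56.
15.95 < 16.24 → outlier.
All remaining values lie within [16.24, 24.56].

15.95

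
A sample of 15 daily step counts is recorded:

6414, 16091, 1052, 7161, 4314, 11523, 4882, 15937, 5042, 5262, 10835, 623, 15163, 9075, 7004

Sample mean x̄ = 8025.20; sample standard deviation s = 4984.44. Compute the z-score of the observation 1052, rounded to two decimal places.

z = (1052 − 8025.20) / 4984.44 = -1.40.

-1.40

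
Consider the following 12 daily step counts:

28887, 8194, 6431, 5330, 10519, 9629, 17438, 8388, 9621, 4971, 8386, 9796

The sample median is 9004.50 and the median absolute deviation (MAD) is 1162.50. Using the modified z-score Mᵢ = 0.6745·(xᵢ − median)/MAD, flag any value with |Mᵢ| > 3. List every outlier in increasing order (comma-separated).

|Mᵢ| > 3 ⇔ |xᵢ − 9004.50| > 3·1162.50/0.6745 = 5170.50.
So outliers lie outside [3834.00, 14175.00].
17438: M = 4.89 → outlier.
28887: M = 11.54 → outlier.

17438, 28887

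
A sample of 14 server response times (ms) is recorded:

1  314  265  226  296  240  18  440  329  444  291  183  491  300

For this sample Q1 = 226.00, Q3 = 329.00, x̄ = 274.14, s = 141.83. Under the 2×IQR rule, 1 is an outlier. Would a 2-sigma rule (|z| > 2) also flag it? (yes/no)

no

z = (1 − 274.14) / 141.83 = -1.93.
|z| = 1.93 ≤ 2.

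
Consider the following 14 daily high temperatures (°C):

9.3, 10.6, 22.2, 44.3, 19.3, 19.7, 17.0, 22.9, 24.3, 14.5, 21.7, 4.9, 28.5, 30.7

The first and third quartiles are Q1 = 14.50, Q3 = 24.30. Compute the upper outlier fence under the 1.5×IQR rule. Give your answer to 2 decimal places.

39.00

IQR = Q3 − Q1 = 24.30 − 14.50 = 9.80.
Lower fence = Q1 − 1.5·IQR = 14.50 − 14.70 = -0.20.
Upper fence = Q3 + 1.5·IQR = 24.30 + 14.70 = 39.00.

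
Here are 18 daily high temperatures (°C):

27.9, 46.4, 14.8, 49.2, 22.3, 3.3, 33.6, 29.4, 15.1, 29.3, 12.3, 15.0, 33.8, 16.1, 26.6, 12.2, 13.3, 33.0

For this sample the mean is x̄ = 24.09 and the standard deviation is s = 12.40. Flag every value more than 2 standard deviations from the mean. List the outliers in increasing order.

Cutoffs at x̄ ± 2s: 24.09 ± 2·12.40 = [-0.71, 48.89].
49.2: z = 2.03, |z| > 2 → outlier.
Every other value lies within [-0.71, 48.89].

49.2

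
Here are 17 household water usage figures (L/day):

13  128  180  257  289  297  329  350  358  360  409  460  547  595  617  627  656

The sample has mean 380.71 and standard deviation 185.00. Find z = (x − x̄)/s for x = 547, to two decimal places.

0.90

z = (547 − 380.71) / 185.00 = 0.90.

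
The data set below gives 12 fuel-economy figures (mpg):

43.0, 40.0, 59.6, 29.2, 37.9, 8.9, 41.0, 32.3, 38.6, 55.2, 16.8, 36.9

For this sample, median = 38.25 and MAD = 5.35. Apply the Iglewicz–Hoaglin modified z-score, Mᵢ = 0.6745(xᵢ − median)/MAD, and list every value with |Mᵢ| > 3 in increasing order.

8.9

|Mᵢ| > 3 ⇔ |xᵢ − 38.25| > 3·5.35/0.6745 = 23.80.
So outliers lie outside [14.45, 62.05].
8.9: M = -3.70 → outlier.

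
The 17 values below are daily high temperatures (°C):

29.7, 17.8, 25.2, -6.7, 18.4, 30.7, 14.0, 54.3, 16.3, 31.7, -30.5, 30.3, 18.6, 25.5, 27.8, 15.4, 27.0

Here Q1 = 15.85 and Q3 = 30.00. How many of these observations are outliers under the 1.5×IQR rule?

IQR = 14.15; fences at 15.85 − 21.225 = -5.375 and 30.00 + 21.225 = 51.225.
Outside the cutoffs: -30.5, -6.7, 54.3.

3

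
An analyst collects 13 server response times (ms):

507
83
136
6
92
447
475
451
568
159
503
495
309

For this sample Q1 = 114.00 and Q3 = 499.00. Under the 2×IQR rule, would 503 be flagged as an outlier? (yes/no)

no

IQR = Q3 − Q1 = 499.00 − 114.00 = 385.00.
Lower fence = Q1 − 2·IQR = 114.00 − 770.00 = -656.00.
Upper fence = Q3 + 2·IQR = 499.00 + 770.00 = 1269.00.
503 lies within [-656.00, 1269.00].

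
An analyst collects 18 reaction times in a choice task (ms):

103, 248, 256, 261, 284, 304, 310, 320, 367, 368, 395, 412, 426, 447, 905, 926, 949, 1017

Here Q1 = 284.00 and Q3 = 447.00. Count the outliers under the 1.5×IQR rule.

IQR = 163.00; fences at 284.00 − 244.50 = 39.50 and 447.00 + 244.50 = 691.50.
Outside the cutoffs: 905, 926, 949, 1017.

4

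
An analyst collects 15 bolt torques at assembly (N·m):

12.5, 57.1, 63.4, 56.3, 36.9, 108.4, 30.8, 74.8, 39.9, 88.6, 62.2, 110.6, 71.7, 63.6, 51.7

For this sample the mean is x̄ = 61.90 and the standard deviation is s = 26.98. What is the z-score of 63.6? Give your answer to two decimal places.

z = (63.6 − 61.90) / 26.98 = 0.06.

0.06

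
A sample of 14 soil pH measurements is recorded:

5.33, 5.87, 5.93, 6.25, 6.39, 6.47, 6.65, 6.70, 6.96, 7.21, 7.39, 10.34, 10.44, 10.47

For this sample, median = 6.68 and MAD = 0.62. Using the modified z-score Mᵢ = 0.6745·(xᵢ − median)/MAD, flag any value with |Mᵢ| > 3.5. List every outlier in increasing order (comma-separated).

10.34, 10.44, 10.47

|Mᵢ| > 3.5 ⇔ |xᵢ − 6.68| > 3.5·0.62/0.6745 = 3.22.
So outliers lie outside [3.46, 9.90].
10.34: M = 3.98 → outlier.
10.44: M = 4.09 → outlier.
10.47: M = 4.12 → outlier.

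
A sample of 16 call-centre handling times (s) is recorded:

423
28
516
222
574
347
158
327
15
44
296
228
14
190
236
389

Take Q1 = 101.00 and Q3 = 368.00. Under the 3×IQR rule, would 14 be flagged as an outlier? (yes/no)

no

IQR = Q3 − Q1 = 368.00 − 101.00 = 267.00.
Lower fence = Q1 − 3·IQR = 101.00 − 801.00 = -700.00.
Upper fence = Q3 + 3·IQR = 368.00 + 801.00 = 1169.00.
14 lies within [-700.00, 1169.00].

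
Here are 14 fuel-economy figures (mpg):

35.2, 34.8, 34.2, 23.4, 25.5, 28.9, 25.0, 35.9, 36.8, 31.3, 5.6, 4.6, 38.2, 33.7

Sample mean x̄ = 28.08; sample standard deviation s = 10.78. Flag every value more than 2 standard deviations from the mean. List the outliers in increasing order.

Cutoffs at x̄ ± 2s: 28.08 ± 2·10.78 = [6.52, 49.64].
4.6: z = -2.18, |z| > 2 → outlier.
5.6: z = -2.09, |z| > 2 → outlier.
Every other value lies within [6.52, 49.64].

4.6, 5.6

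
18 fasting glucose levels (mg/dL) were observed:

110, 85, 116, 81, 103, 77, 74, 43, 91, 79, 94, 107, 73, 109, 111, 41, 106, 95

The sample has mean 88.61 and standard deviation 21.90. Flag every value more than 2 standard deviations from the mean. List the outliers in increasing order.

41, 43

Cutoffs at x̄ ± 2s: 88.61 ± 2·21.90 = [44.81, 132.41].
41: z = -2.17, |z| > 2 → outlier.
43: z = -2.08, |z| > 2 → outlier.
Every other value lies within [44.81, 132.41].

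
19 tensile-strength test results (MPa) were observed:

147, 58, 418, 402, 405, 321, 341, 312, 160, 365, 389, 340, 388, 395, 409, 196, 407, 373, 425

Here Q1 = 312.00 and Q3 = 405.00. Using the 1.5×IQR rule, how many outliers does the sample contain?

3

IQR = 93.00; fences at 312.00 − 139.50 = 172.50 and 405.00 + 139.50 = 544.50.
Outside the cutoffs: 58, 147, 160.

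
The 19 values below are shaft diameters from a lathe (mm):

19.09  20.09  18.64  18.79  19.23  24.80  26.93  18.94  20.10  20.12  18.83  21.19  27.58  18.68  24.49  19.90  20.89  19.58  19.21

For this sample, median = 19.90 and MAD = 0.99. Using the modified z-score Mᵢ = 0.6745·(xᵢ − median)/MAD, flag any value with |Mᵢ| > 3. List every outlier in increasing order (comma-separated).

24.49, 24.80, 26.93, 27.58

|Mᵢ| > 3 ⇔ |xᵢ − 19.90| > 3·0.99/0.6745 = 4.40.
So outliers lie outside [15.50, 24.30].
24.49: M = 3.13 → outlier.
24.80: M = 3.34 → outlier.
26.93: M = 4.79 → outlier.
27.58: M = 5.23 → outlier.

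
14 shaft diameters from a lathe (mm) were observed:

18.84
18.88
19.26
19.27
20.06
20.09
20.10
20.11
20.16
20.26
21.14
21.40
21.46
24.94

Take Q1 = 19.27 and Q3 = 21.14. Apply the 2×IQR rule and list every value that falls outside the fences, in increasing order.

IQR = Q3 − Q1 = 21.14 − 19.27 = 1.87.
Lower fence = Q1 − 2·IQR = 19.27 − 3.74 = 15.53.
Upper fence = Q3 + 2·IQR = 21.14 + 3.74 = 24.88.
24.94 > 24.88 → outlier.
All remaining values lie within [15.53, 24.88].

24.94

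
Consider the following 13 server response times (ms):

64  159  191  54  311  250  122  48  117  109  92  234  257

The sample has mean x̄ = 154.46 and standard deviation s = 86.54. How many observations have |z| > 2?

Cutoffs: x̄ ± 2s = [-18.62, 327.54].
Every value lies within the cutoffs.

0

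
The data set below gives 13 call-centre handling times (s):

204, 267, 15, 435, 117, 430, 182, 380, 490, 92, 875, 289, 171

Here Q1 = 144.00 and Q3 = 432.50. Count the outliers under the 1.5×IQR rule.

1

IQR = 288.50; fences at 144.00 − 432.75 = -288.75 and 432.50 + 432.75 = 865.25.
Outside the cutoffs: 875.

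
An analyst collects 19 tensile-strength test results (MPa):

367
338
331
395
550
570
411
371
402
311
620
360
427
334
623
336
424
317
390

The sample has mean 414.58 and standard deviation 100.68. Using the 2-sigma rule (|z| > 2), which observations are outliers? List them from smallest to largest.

Cutoffs at x̄ ± 2s: 414.58 ± 2·100.68 = [213.22, 615.94].
620: z = 2.04, |z| > 2 → outlier.
623: z = 2.07, |z| > 2 → outlier.
Every other value lies within [213.22, 615.94].

620, 623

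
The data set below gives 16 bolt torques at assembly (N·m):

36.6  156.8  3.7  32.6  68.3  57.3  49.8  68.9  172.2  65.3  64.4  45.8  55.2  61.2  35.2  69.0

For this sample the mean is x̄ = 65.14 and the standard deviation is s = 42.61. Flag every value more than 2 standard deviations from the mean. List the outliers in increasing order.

156.8, 172.2

Cutoffs at x̄ ± 2s: 65.14 ± 2·42.61 = [-20.08, 150.36].
156.8: z = 2.15, |z| > 2 → outlier.
172.2: z = 2.51, |z| > 2 → outlier.
Every other value lies within [-20.08, 150.36].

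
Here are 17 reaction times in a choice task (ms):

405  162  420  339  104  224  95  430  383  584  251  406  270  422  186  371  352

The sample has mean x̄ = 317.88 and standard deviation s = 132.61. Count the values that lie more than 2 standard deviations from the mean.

Cutoffs: x̄ ± 2s = [52.66, 583.10].
Outside the cutoffs: 584.

1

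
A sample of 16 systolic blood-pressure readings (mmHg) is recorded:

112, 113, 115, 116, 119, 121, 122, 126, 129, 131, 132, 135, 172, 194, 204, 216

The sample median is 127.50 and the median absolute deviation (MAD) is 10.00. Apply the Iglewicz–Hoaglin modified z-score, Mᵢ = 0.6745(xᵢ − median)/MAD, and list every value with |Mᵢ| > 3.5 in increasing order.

|Mᵢ| > 3.5 ⇔ |xᵢ − 127.50| > 3.5·10.00/0.6745 = 51.89.
So outliers lie outside [75.61, 179.39].
194: M = 4.49 → outlier.
204: M = 5.16 → outlier.
216: M = 5.97 → outlier.

194, 204, 216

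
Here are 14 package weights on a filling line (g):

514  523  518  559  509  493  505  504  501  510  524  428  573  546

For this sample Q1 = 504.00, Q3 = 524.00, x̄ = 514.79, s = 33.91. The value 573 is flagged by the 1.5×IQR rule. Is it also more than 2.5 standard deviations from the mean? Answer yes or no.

no

z = (573 − 514.79) / 33.91 = 1.72.
|z| = 1.72 ≤ 2.5.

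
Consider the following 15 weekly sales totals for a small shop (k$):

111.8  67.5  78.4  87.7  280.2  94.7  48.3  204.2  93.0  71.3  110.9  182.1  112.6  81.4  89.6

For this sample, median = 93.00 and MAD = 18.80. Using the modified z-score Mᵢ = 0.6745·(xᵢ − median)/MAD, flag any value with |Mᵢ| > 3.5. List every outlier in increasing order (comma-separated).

204.2, 280.2

|Mᵢ| > 3.5 ⇔ |xᵢ − 93.00| > 3.5·18.80/0.6745 = 97.55.
So outliers lie outside [-4.55, 190.55].
204.2: M = 3.99 → outlier.
280.2: M = 6.72 → outlier.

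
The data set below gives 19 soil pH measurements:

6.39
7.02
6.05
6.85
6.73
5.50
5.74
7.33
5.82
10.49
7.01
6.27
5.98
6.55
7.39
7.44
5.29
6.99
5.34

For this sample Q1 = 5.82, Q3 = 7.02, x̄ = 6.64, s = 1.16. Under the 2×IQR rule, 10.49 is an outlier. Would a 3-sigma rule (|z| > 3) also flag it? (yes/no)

z = (10.49 − 6.64) / 1.16 = 3.32.
|z| = 3.32 > 3.

yes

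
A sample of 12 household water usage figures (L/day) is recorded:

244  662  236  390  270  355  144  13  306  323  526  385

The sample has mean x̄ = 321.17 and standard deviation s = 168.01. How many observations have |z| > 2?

Cutoffs: x̄ ± 2s = [-14.85, 657.19].
Outside the cutoffs: 662.

1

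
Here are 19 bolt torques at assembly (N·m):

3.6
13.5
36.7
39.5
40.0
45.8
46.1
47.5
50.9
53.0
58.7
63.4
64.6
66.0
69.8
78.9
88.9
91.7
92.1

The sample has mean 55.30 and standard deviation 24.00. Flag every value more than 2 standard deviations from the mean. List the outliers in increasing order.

Cutoffs at x̄ ± 2s: 55.30 ± 2·24.00 = [7.30, 103.30].
3.6: z = -2.15, |z| > 2 → outlier.
Every other value lies within [7.30, 103.30].

3.6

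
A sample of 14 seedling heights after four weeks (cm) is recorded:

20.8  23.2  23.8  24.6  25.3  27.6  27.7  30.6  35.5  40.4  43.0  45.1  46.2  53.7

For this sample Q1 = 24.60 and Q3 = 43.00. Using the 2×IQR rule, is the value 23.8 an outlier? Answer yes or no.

IQR = Q3 − Q1 = 43.00 − 24.60 = 18.40.
Lower fence = Q1 − 2·IQR = 24.60 − 36.80 = -12.20.
Upper fence = Q3 + 2·IQR = 43.00 + 36.80 = 79.80.
23.8 lies within [-12.20, 79.80].

no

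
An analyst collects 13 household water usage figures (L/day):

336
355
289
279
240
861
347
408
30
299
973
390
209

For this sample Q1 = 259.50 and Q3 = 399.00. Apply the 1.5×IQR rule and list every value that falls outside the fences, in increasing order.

IQR = Q3 − Q1 = 399.00 − 259.50 = 139.50.
Lower fence = Q1 − 1.5·IQR = 259.50 − 209.25 = 50.25.
Upper fence = Q3 + 1.5·IQR = 399.00 + 209.25 = 608.25.
30 < 50.25 → outlier.
861 > 608.25 → outlier.
973 > 608.25 → outlier.
All remaining values lie within [50.25, 608.25].

30, 861, 973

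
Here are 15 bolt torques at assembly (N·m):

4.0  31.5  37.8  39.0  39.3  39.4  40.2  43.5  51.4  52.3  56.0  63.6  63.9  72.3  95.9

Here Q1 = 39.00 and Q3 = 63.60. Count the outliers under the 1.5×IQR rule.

IQR = 24.60; fences at 39.00 − 36.90 = 2.10 and 63.60 + 36.90 = 100.50.
Every value lies within the cutoffs.

0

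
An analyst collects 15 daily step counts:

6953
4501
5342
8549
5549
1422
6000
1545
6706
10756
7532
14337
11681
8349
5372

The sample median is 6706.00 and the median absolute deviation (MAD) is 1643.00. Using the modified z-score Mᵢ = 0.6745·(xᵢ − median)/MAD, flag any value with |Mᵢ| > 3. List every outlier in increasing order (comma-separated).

14337

|Mᵢ| > 3 ⇔ |xᵢ − 6706.00| > 3·1643.00/0.6745 = 7307.64.
So outliers lie outside [-601.64, 14013.64].
14337: M = 3.13 → outlier.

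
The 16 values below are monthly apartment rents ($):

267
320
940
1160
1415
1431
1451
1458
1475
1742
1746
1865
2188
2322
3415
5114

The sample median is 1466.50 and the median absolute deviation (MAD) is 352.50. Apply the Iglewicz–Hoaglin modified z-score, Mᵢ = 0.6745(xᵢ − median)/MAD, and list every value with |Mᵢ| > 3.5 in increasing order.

|Mᵢ| > 3.5 ⇔ |xᵢ − 1466.50| > 3.5·352.50/0.6745 = 1829.13.
So outliers lie outside [-362.63, 3295.63].
3415: M = 3.73 → outlier.
5114: M = 6.98 → outlier.

3415, 5114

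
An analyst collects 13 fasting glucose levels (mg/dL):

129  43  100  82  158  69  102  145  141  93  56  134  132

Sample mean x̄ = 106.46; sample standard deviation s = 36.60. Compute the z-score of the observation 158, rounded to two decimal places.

z = (158 − 106.46) / 36.60 = 1.41.

1.41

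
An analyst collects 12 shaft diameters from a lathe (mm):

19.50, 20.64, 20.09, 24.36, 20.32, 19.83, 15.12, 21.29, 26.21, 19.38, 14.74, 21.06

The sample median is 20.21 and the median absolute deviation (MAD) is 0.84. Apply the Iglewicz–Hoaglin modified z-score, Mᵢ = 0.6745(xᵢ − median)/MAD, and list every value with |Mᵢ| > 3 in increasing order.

|Mᵢ| > 3 ⇔ |xᵢ − 20.21| > 3·0.84/0.6745 = 3.74.
So outliers lie outside [16.47, 23.95].
14.74: M = -4.39 → outlier.
15.12: M = -4.09 → outlier.
24.36: M = 3.33 → outlier.
26.21: M = 4.82 → outlier.

14.74, 15.12, 24.36, 26.21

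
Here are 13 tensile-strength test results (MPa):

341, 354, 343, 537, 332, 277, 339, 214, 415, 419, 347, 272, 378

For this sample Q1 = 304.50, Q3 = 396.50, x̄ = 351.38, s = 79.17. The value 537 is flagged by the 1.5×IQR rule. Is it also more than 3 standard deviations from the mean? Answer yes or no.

z = (537 − 351.38) / 79.17 = 2.34.
|z| = 2.34 ≤ 3.

no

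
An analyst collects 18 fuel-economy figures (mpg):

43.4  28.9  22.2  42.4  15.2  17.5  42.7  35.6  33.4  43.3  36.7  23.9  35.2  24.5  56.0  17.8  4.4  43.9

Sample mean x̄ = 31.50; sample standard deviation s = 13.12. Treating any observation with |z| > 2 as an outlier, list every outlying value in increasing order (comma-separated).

4.4

Cutoffs at x̄ ± 2s: 31.50 ± 2·13.12 = [5.26, 57.74].
4.4: z = -2.07, |z| > 2 → outlier.
Every other value lies within [5.26, 57.74].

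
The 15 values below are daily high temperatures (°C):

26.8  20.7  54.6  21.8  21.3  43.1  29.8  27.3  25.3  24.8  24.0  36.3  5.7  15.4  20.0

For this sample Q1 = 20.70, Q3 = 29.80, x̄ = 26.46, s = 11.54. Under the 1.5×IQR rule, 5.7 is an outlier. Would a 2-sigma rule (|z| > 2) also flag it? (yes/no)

no

z = (5.7 − 26.46) / 11.54 = -1.80.
|z| = 1.80 ≤ 2.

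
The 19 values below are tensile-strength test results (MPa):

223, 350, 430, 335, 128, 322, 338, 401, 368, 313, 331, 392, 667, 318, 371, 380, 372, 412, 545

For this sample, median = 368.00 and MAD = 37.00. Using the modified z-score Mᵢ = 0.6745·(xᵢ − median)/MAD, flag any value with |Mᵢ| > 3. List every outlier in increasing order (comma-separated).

|Mᵢ| > 3 ⇔ |xᵢ − 368.00| > 3·37.00/0.6745 = 164.57.
So outliers lie outside [203.43, 532.57].
128: M = -4.38 → outlier.
545: M = 3.23 → outlier.
667: M = 5.45 → outlier.

128, 545, 667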